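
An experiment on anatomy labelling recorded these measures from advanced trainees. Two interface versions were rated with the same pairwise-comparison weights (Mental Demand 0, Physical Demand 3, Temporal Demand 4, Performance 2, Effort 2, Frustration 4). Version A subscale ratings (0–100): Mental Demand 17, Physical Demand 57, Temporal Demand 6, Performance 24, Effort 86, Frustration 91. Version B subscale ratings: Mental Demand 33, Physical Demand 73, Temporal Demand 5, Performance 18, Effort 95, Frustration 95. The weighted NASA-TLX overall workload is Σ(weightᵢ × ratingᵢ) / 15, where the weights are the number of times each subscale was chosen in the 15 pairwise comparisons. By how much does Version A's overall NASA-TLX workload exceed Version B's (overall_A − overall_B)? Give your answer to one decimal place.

-4.4

Version A weighted sum = 0·17 + 3·57 + 4·6 + 2·24 + 2·86 + 4·91 = 0 + 171 + 24 + 48 + 172 + 364 = 779; overall_A = 779/15 = 51.9333.
Version B weighted sum = 0·33 + 3·73 + 4·5 + 2·18 + 2·95 + 4·95 = 0 + 219 + 20 + 36 + 190 + 380 = 845; overall_B = 845/15 = 56.3333.
Difference = 51.9333 − 56.3333 = -4.4000 ≈ -4.4.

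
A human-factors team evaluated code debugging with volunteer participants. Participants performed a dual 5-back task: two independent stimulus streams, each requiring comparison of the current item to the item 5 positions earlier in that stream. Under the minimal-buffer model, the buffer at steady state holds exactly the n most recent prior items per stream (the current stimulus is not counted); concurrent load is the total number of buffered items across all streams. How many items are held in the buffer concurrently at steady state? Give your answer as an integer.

Each stream's buffer holds its 5 most recent prior items.
Two independent streams: 2 × 5 = 10 buffered items at steady state.

10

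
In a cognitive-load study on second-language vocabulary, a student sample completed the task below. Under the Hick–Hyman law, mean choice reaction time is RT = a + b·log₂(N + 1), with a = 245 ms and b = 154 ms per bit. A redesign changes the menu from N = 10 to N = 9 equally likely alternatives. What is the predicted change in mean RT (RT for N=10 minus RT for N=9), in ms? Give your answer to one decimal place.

21.2

RT(10) = 245 + 154·log₂(11) = 245 + 154·3.4594 = 777.7476 ms.
RT(9) = 245 + 154·log₂(10) = 245 + 154·3.3219 = 756.5726 ms.
Difference = 777.7476 − 756.5726 = 21.1750 ≈ 21.2 ms.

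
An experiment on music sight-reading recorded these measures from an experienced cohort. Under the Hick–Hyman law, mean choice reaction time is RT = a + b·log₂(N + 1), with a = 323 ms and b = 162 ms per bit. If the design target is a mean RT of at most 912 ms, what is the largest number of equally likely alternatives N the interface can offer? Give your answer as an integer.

Set 323 + 162·log₂(N + 1) ≤ 912.
log₂(N + 1) ≤ (912 − 323) / 162 = 3.6358.
N + 1 ≤ 2^3.6358 = 12.4304.
N ≤ 11.4304, so the largest integer N is 11.

11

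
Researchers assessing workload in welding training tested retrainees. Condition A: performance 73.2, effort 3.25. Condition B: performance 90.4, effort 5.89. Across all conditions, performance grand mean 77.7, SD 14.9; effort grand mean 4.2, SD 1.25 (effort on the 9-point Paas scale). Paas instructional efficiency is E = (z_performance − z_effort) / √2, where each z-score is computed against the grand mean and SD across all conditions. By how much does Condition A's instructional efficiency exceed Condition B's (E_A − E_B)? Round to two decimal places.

0.68

Condition A: z_P = (73.2 − 77.7)/14.9 = -0.3020; z_E = (3.25 − 4.2)/1.25 = -0.7600; E_A = (-0.3020 − (-0.7600))/√2 = 0.3239.
Condition B: z_P = (90.4 − 77.7)/14.9 = 0.8523; z_E = (5.89 − 4.2)/1.25 = 1.3520; E_B = (0.8523 − 1.3520)/√2 = -0.3533.
E_A − E_B = 0.3239 − (-0.3533) = 0.6772 ≈ 0.68.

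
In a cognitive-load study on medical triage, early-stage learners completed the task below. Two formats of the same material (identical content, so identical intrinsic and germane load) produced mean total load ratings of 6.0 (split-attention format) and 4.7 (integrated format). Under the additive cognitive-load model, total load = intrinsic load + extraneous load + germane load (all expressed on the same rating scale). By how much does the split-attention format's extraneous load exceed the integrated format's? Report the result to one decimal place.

Intrinsic and germane load are equal across formats, so the difference in total load equals the difference in extraneous load.
Extraneous-load difference = 6.0 − 4.7 = 1.3.

1.3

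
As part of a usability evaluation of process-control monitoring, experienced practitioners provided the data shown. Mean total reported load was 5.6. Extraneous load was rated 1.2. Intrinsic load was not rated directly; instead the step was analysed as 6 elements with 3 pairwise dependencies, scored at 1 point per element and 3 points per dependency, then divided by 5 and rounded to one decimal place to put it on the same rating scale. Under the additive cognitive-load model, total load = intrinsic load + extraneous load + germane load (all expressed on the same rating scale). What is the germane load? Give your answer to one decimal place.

Intrinsic (element-interactivity): (6 × 1 + 3 × 3) / 5 = 15 / 5 = 3.0000 → 3.0.
germane load = total − intrinsic − extraneous
             = 5.6 − 3.0 − 1.2 = 1.4.

1.4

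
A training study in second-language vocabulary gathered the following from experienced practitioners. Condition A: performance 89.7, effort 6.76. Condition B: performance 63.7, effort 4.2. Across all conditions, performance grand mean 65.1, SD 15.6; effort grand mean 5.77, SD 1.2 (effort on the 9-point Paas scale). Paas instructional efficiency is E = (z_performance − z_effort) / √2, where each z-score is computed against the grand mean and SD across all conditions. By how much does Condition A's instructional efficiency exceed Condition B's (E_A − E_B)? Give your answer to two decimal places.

Condition A: z_P = (89.7 − 65.1)/15.6 = 1.5769; z_E = (6.76 − 5.77)/1.2 = 0.8250; E_A = (1.5769 − 0.8250)/√2 = 0.5317.
Condition B: z_P = (63.7 − 65.1)/15.6 = -0.0897; z_E = (4.2 − 5.77)/1.2 = -1.3083; E_B = (-0.0897 − (-1.3083))/√2 = 0.8617.
E_A − E_B = 0.5317 − 0.8617 = -0.3300 ≈ -0.33.

-0.33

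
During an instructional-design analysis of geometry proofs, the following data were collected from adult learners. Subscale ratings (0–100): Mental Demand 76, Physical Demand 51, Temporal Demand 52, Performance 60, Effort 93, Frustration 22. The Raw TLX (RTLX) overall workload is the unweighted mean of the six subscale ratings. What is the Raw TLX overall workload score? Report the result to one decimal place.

59.0

Sum of ratings = 76 + 51 + 52 + 60 + 93 + 22 = 354.
RTLX = 354 / 6 = 59.0000 ≈ 59.0.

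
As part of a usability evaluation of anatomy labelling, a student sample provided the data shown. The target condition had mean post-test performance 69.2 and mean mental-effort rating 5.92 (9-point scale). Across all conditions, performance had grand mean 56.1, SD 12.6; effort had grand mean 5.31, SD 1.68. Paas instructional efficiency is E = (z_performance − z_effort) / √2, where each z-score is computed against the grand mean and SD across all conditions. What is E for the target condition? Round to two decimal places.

0.48

z_performance = (69.2 − 56.1) / 12.6 = 13.1000 / 12.6 = 1.0397.
z_effort = (5.92 − 5.31) / 1.68 = 0.6100 / 1.68 = 0.3631.
z_P − z_E = 1.0397 − 0.3631 = 0.6766.
E = 0.6766 / √2 = 0.6766 / 1.41421 = 0.4784 ≈ 0.48.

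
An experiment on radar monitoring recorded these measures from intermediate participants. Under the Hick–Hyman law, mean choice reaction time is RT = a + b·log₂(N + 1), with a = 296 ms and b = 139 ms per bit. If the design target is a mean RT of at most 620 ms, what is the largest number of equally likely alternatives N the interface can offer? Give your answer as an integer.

4

Set 296 + 139·log₂(N + 1) ≤ 620.
log₂(N + 1) ≤ (620 − 296) / 139 = 2.3309.
N + 1 ≤ 2^2.3309 = 5.0312.
N ≤ 4.0312, so the largest integer N is 4.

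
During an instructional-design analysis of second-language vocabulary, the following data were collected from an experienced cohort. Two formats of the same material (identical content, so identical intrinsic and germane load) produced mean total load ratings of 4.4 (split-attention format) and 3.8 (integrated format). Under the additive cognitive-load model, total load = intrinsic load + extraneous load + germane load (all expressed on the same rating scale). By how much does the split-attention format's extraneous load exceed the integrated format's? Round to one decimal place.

Intrinsic and germane load are equal across formats, so the difference in total load equals the difference in extraneous load.
Extraneous-load difference = 4.4 − 3.8 = 0.6.

0.6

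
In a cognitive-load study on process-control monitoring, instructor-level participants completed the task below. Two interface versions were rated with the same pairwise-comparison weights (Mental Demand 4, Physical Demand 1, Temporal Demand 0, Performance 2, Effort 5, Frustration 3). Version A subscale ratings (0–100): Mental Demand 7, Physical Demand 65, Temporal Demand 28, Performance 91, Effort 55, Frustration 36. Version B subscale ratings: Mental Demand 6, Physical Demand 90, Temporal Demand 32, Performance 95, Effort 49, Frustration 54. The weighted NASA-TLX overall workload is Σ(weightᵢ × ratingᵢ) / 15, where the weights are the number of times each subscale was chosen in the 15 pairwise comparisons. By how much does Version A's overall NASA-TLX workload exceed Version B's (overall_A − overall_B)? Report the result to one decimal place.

Version A weighted sum = 4·7 + 1·65 + 0·28 + 2·91 + 5·55 + 3·36 = 28 + 65 + 0 + 182 + 275 + 108 = 658; overall_A = 658/15 = 43.8667.
Version B weighted sum = 4·6 + 1·90 + 0·32 + 2·95 + 5·49 + 3·54 = 24 + 90 + 0 + 190 + 245 + 162 = 711; overall_B = 711/15 = 47.4000.
Difference = 43.8667 − 47.4000 = -3.5333 ≈ -3.5.

-3.5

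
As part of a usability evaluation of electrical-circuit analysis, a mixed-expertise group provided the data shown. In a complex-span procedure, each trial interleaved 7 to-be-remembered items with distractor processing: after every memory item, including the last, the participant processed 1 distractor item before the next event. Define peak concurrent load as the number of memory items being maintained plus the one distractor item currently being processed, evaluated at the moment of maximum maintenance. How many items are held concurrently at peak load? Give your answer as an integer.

Maintenance is greatest during the distractor(s) after memory item 7: all 7 memory items are being held.
One distractor item is concurrently being processed.
Peak concurrent load = 7 + 1 = 8 items.

8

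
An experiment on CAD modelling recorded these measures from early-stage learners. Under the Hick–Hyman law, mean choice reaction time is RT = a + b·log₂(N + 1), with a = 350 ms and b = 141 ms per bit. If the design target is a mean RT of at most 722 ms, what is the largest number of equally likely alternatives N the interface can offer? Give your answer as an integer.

5

Set 350 + 141·log₂(N + 1) ≤ 722.
log₂(N + 1) ≤ (722 − 350) / 141 = 2.6383.
N + 1 ≤ 2^2.6383 = 6.2260.
N ≤ 5.2260, so the largest integer N is 5.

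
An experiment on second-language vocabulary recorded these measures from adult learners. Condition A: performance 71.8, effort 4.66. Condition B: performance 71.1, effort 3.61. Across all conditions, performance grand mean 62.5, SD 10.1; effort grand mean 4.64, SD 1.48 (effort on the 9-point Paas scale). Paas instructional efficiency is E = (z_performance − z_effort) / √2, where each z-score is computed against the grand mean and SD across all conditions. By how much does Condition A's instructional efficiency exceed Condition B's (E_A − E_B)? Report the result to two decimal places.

Condition A: z_P = (71.8 − 62.5)/10.1 = 0.9208; z_E = (4.66 − 4.64)/1.48 = 0.0135; E_A = (0.9208 − 0.0135)/√2 = 0.6416.
Condition B: z_P = (71.1 − 62.5)/10.1 = 0.8515; z_E = (3.61 − 4.64)/1.48 = -0.6959; E_B = (0.8515 − (-0.6959))/√2 = 1.0942.
E_A − E_B = 0.6416 − 1.0942 = -0.4526 ≈ -0.45.

-0.45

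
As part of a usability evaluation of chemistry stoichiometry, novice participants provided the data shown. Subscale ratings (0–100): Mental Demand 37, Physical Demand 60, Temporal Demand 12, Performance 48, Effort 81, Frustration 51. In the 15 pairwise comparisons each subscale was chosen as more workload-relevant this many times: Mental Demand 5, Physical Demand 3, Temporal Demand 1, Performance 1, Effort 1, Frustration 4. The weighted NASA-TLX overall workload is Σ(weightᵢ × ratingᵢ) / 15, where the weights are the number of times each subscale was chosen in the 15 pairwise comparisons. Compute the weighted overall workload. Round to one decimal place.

The tallies are the weights (they sum to 15).
Weighted sum = 5·37 + 3·60 + 1·12 + 1·48 + 1·81 + 4·51
            = 185 + 180 + 12 + 48 + 81 + 204 = 710.
Overall workload = 710 / 15 = 47.3333 ≈ 47.3.

47.3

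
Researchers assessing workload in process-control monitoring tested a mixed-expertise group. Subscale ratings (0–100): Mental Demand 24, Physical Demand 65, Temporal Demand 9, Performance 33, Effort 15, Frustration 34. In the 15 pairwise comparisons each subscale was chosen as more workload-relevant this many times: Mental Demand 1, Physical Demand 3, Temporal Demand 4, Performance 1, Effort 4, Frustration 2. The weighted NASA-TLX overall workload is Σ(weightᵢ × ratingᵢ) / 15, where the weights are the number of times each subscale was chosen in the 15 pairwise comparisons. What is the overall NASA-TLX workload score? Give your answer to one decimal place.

27.7

The tallies are the weights (they sum to 15).
Weighted sum = 1·24 + 3·65 + 4·9 + 1·33 + 4·15 + 2·34
            = 24 + 195 + 36 + 33 + 60 + 68 = 416.
Overall workload = 416 / 15 = 27.7333 ≈ 27.7.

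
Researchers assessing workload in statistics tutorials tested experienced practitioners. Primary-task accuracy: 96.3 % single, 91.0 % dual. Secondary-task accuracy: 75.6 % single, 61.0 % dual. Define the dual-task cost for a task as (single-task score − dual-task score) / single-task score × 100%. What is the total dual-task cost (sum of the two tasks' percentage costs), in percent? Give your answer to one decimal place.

Primary cost = (96.3 − 91.0) / 96.3 × 100% = 5.5036%.
Secondary cost = (75.6 − 61.0) / 75.6 × 100% = 19.3122%.
Total = 5.5036% + 19.3122% = 24.8158% ≈ 24.8%.

24.8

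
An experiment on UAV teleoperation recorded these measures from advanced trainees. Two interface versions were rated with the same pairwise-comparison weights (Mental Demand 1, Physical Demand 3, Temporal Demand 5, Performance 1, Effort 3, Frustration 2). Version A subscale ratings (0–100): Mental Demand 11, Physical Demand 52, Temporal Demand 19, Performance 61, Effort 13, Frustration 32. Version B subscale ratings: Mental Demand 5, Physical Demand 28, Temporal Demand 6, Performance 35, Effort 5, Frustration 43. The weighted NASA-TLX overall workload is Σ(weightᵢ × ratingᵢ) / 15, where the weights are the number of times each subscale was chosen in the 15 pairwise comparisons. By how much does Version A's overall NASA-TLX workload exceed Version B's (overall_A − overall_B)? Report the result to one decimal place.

Version A weighted sum = 1·11 + 3·52 + 5·19 + 1·61 + 3·13 + 2·32 = 11 + 156 + 95 + 61 + 39 + 64 = 426; overall_A = 426/15 = 28.4000.
Version B weighted sum = 1·5 + 3·28 + 5·6 + 1·35 + 3·5 + 2·43 = 5 + 84 + 30 + 35 + 15 + 86 = 255; overall_B = 255/15 = 17.0000.
Difference = 28.4000 − 17.0000 = 11.4000 ≈ 11.4.

11.4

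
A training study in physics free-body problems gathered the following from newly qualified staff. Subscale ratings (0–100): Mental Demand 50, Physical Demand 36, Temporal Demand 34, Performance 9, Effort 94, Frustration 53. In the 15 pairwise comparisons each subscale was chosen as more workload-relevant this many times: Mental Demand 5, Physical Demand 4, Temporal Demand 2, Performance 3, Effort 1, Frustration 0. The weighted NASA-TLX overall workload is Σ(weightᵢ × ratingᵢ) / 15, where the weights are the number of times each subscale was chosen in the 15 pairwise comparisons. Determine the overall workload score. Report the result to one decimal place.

The tallies are the weights (they sum to 15).
Weighted sum = 5·50 + 4·36 + 2·34 + 3·9 + 1·94 + 0·53
            = 250 + 144 + 68 + 27 + 94 + 0 = 583.
Overall workload = 583 / 15 = 38.8667 ≈ 38.9.

38.9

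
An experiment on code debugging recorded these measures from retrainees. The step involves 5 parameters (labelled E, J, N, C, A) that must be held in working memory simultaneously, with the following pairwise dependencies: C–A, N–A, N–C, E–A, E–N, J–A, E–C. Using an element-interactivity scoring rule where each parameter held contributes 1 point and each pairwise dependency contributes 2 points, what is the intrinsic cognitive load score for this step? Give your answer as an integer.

Count of parameters held simultaneously: 5.
Count of pairwise dependencies listed: 7.
Element contribution: 5 × 1 = 5.
Interaction contribution: 7 × 2 = 14.
Intrinsic load = 5 + 14 = 19.

19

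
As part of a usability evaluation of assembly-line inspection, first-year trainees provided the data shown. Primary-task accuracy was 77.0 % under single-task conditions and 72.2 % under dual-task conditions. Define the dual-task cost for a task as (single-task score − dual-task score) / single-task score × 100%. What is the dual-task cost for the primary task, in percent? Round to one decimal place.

6.2

Cost = (77.0 − 72.2) / 77.0 × 100%
     = 4.8000 / 77.0 × 100% = 6.2338%.
≈ 6.2%.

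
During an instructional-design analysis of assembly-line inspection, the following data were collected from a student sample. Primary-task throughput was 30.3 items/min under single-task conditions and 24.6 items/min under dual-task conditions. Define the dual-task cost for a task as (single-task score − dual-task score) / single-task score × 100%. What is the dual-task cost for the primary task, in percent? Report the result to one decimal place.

Cost = (30.3 − 24.6) / 30.3 × 100%
     = 5.7000 / 30.3 × 100% = 18.8119%.
≈ 18.8%.

18.8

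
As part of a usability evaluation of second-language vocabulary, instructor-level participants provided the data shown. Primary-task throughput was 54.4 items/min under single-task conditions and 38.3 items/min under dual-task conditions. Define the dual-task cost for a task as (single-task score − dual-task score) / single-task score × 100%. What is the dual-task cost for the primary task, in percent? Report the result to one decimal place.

29.6

Cost = (54.4 − 38.3) / 54.4 × 100%
     = 16.1000 / 54.4 × 100% = 29.5956%.
≈ 29.6%.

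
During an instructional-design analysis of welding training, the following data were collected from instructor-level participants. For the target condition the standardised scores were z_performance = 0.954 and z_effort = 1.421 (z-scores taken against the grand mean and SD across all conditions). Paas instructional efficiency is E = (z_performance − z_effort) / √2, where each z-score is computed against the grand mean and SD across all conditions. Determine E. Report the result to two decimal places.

-0.33

z_P − z_E = 0.954 − 1.421 = -0.4670.
E = -0.4670 / √2 = -0.4670 / 1.41421 = -0.3302 ≈ -0.33.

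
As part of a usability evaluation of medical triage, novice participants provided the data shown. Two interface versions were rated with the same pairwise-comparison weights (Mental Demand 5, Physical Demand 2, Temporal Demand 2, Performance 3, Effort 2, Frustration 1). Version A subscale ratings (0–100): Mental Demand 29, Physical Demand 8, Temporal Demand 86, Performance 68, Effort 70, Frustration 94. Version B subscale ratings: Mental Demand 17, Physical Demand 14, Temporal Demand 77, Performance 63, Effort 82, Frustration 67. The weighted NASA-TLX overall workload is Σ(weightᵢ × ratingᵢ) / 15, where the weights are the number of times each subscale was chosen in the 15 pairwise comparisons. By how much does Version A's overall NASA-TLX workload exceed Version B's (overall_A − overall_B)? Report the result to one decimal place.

5.6

Version A weighted sum = 5·29 + 2·8 + 2·86 + 3·68 + 2·70 + 1·94 = 145 + 16 + 172 + 204 + 140 + 94 = 771; overall_A = 771/15 = 51.4000.
Version B weighted sum = 5·17 + 2·14 + 2·77 + 3·63 + 2·82 + 1·67 = 85 + 28 + 154 + 189 + 164 + 67 = 687; overall_B = 687/15 = 45.8000.
Difference = 51.4000 − 45.8000 = 5.6000 ≈ 5.6.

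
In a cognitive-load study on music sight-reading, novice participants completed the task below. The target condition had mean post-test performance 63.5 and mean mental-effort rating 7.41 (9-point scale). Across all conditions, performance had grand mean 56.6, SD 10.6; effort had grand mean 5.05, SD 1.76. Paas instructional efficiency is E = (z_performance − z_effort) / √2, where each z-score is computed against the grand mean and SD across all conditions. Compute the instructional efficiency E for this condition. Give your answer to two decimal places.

z_performance = (63.5 − 56.6) / 10.6 = 6.9000 / 10.6 = 0.6509.
z_effort = (7.41 − 5.05) / 1.76 = 2.3600 / 1.76 = 1.3409.
z_P − z_E = 0.6509 − 1.3409 = -0.6900.
E = -0.6900 / √2 = -0.6900 / 1.41421 = -0.4879 ≈ -0.49.

-0.49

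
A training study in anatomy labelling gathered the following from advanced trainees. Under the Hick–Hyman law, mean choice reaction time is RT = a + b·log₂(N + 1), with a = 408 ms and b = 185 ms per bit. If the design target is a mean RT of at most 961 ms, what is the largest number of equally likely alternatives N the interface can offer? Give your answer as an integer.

Set 408 + 185·log₂(N + 1) ≤ 961.
log₂(N + 1) ≤ (961 − 408) / 185 = 2.9892.
N + 1 ≤ 2^2.9892 = 7.9403.
N ≤ 6.9403, so the largest integer N is 6.

6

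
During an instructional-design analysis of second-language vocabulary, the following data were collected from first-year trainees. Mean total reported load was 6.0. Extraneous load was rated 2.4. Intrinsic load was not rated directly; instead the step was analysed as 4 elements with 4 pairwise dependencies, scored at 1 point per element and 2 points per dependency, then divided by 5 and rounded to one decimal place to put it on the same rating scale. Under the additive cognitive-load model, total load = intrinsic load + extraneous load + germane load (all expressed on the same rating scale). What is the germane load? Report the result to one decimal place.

Intrinsic (element-interactivity): (4 × 1 + 4 × 2) / 5 = 12 / 5 = 2.4000 → 2.4.
germane load = total − intrinsic − extraneous
             = 6.0 − 2.4 − 2.4 = 1.2.

1.2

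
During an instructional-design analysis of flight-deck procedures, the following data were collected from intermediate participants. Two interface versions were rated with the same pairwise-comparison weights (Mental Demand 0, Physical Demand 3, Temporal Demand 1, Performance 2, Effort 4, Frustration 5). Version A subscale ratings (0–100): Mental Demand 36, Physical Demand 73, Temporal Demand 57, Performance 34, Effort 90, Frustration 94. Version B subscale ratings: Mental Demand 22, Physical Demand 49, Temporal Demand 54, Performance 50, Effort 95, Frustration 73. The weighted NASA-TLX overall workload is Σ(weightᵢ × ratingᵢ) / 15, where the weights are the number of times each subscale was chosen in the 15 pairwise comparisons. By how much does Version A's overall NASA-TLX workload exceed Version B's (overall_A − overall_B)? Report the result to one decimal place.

8.5

Version A weighted sum = 0·36 + 3·73 + 1·57 + 2·34 + 4·90 + 5·94 = 0 + 219 + 57 + 68 + 360 + 470 = 1174; overall_A = 1174/15 = 78.2667.
Version B weighted sum = 0·22 + 3·49 + 1·54 + 2·50 + 4·95 + 5·73 = 0 + 147 + 54 + 100 + 380 + 365 = 1046; overall_B = 1046/15 = 69.7333.
Difference = 78.2667 − 69.7333 = 8.5334 ≈ 8.5.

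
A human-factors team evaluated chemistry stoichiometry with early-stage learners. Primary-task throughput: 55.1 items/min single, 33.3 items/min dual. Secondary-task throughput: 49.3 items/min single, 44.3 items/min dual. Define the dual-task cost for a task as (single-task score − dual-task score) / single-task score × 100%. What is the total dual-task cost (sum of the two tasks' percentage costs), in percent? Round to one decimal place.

49.7

Primary cost = (55.1 − 33.3) / 55.1 × 100% = 39.5644%.
Secondary cost = (49.3 − 44.3) / 49.3 × 100% = 10.1420%.
Total = 39.5644% + 10.1420% = 49.7064% ≈ 49.7%.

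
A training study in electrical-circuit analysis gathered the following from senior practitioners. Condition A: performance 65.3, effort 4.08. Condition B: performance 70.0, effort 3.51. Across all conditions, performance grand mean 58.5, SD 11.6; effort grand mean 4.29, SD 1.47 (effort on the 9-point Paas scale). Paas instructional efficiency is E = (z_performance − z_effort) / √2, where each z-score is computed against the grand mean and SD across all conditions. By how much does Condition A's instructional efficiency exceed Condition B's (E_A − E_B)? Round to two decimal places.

Condition A: z_P = (65.3 − 58.5)/11.6 = 0.5862; z_E = (4.08 − 4.29)/1.47 = -0.1429; E_A = (0.5862 − (-0.1429))/√2 = 0.5156.
Condition B: z_P = (70.0 − 58.5)/11.6 = 0.9914; z_E = (3.51 − 4.29)/1.47 = -0.5306; E_B = (0.9914 − (-0.5306))/√2 = 1.0762.
E_A − E_B = 0.5156 − 1.0762 = -0.5606 ≈ -0.56.

-0.56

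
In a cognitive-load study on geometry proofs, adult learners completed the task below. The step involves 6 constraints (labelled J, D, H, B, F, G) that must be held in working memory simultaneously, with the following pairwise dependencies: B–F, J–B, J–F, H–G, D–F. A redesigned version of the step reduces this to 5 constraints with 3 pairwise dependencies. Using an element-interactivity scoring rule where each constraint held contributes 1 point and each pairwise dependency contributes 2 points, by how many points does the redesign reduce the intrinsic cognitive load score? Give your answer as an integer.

Original: 6 × 1 + 5 × 2 = 6 + 10 = 16.
Redesigned: 5 × 1 + 3 × 2 = 5 + 6 = 11.
Reduction = 16 − 11 = 5.

5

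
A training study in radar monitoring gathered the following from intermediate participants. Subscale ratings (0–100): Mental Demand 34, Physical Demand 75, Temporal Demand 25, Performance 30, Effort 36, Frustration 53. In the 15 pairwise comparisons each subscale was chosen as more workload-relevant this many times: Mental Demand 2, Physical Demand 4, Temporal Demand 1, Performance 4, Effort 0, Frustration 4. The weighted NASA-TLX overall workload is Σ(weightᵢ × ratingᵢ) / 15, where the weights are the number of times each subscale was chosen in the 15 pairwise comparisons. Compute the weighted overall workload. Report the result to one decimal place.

The tallies are the weights (they sum to 15).
Weighted sum = 2·34 + 4·75 + 1·25 + 4·30 + 0·36 + 4·53
            = 68 + 300 + 25 + 120 + 0 + 212 = 725.
Overall workload = 725 / 15 = 48.3333 ≈ 48.3.

48.3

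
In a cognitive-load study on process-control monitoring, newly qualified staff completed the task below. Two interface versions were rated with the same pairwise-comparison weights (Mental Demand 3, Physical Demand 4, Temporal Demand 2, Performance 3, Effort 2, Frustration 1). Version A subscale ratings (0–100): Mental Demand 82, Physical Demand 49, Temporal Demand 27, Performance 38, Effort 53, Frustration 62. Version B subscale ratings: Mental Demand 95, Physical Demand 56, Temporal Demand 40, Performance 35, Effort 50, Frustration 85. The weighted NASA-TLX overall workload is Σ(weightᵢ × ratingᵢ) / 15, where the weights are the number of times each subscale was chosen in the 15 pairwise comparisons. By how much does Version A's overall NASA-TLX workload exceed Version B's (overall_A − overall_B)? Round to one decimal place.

-6.7

Version A weighted sum = 3·82 + 4·49 + 2·27 + 3·38 + 2·53 + 1·62 = 246 + 196 + 54 + 114 + 106 + 62 = 778; overall_A = 778/15 = 51.8667.
Version B weighted sum = 3·95 + 4·56 + 2·40 + 3·35 + 2·50 + 1·85 = 285 + 224 + 80 + 105 + 100 + 85 = 879; overall_B = 879/15 = 58.6000.
Difference = 51.8667 − 58.6000 = -6.7333 ≈ -6.7.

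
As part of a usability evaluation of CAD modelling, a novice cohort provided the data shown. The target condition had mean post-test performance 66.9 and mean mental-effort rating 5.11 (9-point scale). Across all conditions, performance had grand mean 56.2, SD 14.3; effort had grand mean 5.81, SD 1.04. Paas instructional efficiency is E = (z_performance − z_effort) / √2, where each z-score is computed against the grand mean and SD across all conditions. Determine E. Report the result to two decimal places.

z_performance = (66.9 − 56.2) / 14.3 = 10.7000 / 14.3 = 0.7483.
z_effort = (5.11 − 5.81) / 1.04 = -0.7000 / 1.04 = -0.6731.
z_P − z_E = 0.7483 − (-0.6731) = 1.4214.
E = 1.4214 / √2 = 1.4214 / 1.41421 = 1.0051 ≈ 1.01.

1.01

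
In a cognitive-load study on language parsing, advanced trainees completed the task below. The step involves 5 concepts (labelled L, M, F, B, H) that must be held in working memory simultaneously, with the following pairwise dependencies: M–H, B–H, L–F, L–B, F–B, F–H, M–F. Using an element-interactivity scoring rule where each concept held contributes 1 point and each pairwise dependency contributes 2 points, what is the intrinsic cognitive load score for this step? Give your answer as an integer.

Count of concepts held simultaneously: 5.
Count of pairwise dependencies listed: 7.
Element contribution: 5 × 1 = 5.
Interaction contribution: 7 × 2 = 14.
Intrinsic load = 5 + 14 = 19.

19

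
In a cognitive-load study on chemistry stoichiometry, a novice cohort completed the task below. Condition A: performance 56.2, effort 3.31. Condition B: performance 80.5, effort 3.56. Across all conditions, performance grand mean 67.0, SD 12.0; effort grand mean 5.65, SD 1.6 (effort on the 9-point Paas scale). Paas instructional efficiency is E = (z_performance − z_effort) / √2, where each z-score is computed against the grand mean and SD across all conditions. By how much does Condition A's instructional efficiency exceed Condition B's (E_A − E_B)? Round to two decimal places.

-1.32

Condition A: z_P = (56.2 − 67.0)/12.0 = -0.9000; z_E = (3.31 − 5.65)/1.6 = -1.4625; E_A = (-0.9000 − (-1.4625))/√2 = 0.3977.
Condition B: z_P = (80.5 − 67.0)/12.0 = 1.1250; z_E = (3.56 − 5.65)/1.6 = -1.3063; E_B = (1.1250 − (-1.3063))/√2 = 1.7192.
E_A − E_B = 0.3977 − 1.7192 = -1.3215 ≈ -1.32.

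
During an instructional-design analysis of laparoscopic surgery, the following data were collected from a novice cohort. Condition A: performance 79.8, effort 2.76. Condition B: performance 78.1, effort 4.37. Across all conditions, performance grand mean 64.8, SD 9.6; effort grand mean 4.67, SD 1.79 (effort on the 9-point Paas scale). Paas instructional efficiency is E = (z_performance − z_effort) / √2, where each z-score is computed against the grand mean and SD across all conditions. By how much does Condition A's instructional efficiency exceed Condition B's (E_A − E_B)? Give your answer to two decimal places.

0.76

Condition A: z_P = (79.8 − 64.8)/9.6 = 1.5625; z_E = (2.76 − 4.67)/1.79 = -1.0670; E_A = (1.5625 − (-1.0670))/√2 = 1.8593.
Condition B: z_P = (78.1 − 64.8)/9.6 = 1.3854; z_E = (4.37 − 4.67)/1.79 = -0.1676; E_B = (1.3854 − (-0.1676))/√2 = 1.0981.
E_A − E_B = 1.8593 − 1.0981 = 0.7612 ≈ 0.76.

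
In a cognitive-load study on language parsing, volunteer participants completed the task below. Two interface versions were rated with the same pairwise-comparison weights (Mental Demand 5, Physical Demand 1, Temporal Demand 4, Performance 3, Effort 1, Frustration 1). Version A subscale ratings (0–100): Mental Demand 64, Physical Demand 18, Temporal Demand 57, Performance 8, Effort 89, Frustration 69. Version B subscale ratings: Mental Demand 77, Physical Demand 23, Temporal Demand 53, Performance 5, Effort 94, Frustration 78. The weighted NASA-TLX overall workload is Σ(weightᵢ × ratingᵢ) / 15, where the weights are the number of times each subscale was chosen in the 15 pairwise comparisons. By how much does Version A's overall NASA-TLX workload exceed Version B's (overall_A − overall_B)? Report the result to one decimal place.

-3.9

Version A weighted sum = 5·64 + 1·18 + 4·57 + 3·8 + 1·89 + 1·69 = 320 + 18 + 228 + 24 + 89 + 69 = 748; overall_A = 748/15 = 49.8667.
Version B weighted sum = 5·77 + 1·23 + 4·53 + 3·5 + 1·94 + 1·78 = 385 + 23 + 212 + 15 + 94 + 78 = 807; overall_B = 807/15 = 53.8000.
Difference = 49.8667 − 53.8000 = -3.9333 ≈ -3.9.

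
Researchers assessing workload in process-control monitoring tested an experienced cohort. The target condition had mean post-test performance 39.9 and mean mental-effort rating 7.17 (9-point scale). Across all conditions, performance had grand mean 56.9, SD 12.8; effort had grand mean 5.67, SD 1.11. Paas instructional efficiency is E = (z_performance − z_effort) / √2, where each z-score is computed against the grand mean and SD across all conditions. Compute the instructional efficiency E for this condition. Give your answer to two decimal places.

z_performance = (39.9 − 56.9) / 12.8 = -17.0000 / 12.8 = -1.3281.
z_effort = (7.17 − 5.67) / 1.11 = 1.5000 / 1.11 = 1.3514.
z_P − z_E = -1.3281 − 1.3514 = -2.6795.
E = -2.6795 / √2 = -2.6795 / 1.41421 = -1.8947 ≈ -1.89.

-1.89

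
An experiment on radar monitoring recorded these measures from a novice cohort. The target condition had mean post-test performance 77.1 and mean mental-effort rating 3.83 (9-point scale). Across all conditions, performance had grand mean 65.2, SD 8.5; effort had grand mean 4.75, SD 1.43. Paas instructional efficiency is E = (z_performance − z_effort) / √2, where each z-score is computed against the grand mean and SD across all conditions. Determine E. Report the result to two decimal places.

1.44

z_performance = (77.1 − 65.2) / 8.5 = 11.9000 / 8.5 = 1.4000.
z_effort = (3.83 − 4.75) / 1.43 = -0.9200 / 1.43 = -0.6434.
z_P − z_E = 1.4000 − (-0.6434) = 2.0434.
E = 2.0434 / √2 = 2.0434 / 1.41421 = 1.4449 ≈ 1.44.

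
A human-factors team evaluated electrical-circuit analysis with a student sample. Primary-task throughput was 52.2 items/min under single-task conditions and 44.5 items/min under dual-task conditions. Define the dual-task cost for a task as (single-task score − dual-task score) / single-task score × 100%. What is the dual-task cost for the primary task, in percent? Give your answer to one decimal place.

Cost = (52.2 − 44.5) / 52.2 × 100%
     = 7.7000 / 52.2 × 100% = 14.7510%.
≈ 14.8%.

14.8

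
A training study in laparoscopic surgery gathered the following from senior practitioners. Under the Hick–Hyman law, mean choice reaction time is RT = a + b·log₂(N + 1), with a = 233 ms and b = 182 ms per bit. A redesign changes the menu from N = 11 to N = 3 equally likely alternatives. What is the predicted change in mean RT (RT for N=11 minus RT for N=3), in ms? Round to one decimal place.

288.5

RT(11) = 233 + 182·log₂(12) = 233 + 182·3.5850 = 885.4700 ms.
RT(3) = 233 + 182·log₂(4) = 233 + 182·2.0000 = 597.0000 ms.
Difference = 885.4700 − 597.0000 = 288.4700 ≈ 288.5 ms.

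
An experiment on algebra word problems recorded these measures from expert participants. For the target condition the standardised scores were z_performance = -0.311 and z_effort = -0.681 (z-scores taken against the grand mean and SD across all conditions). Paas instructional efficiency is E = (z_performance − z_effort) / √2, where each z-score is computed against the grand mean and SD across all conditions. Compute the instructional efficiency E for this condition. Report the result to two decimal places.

z_P − z_E = -0.311 − (-0.681) = 0.3700.
E = 0.3700 / √2 = 0.3700 / 1.41421 = 0.2616 ≈ 0.26.

0.26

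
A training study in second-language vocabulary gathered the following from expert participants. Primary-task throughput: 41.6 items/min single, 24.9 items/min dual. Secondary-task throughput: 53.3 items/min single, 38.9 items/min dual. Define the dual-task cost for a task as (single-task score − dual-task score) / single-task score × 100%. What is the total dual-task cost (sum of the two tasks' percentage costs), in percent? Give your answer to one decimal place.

Primary cost = (41.6 − 24.9) / 41.6 × 100% = 40.1442%.
Secondary cost = (53.3 − 38.9) / 53.3 × 100% = 27.0169%.
Total = 40.1442% + 27.0169% = 67.1611% ≈ 67.2%.

67.2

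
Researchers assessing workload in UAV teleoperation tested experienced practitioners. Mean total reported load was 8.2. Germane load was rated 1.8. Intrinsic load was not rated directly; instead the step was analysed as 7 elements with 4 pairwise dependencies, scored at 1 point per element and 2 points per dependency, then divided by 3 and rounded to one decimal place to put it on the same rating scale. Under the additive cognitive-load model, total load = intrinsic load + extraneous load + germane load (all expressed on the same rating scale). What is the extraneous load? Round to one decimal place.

1.4

Intrinsic (element-interactivity): (7 × 1 + 4 × 2) / 3 = 15 / 3 = 5.0000 → 5.0.
extraneous load = total − intrinsic − germane
             = 8.2 − 5.0 − 1.8 = 1.4.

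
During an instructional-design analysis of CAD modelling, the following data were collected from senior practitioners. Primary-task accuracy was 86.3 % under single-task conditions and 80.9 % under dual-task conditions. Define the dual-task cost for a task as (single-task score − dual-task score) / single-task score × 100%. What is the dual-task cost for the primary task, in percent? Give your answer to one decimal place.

6.3

Cost = (86.3 − 80.9) / 86.3 × 100%
     = 5.4000 / 86.3 × 100% = 6.2572%.
≈ 6.3%.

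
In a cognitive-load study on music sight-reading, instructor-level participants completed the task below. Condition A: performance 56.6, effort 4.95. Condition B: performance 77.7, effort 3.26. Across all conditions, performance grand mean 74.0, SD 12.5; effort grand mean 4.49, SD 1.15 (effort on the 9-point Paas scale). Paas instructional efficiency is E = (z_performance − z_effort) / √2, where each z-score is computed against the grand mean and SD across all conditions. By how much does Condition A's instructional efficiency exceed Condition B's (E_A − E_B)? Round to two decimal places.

Condition A: z_P = (56.6 − 74.0)/12.5 = -1.3920; z_E = (4.95 − 4.49)/1.15 = 0.4000; E_A = (-1.3920 − 0.4000)/√2 = -1.2671.
Condition B: z_P = (77.7 − 74.0)/12.5 = 0.2960; z_E = (3.26 − 4.49)/1.15 = -1.0696; E_B = (0.2960 − (-1.0696))/√2 = 0.9656.
E_A − E_B = -1.2671 − 0.9656 = -2.2327 ≈ -2.23.

-2.23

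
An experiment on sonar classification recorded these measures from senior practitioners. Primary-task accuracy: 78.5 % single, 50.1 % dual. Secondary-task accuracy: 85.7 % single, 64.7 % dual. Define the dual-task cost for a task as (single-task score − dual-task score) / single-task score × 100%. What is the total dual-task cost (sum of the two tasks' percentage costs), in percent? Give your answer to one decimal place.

60.7

Primary cost = (78.5 − 50.1) / 78.5 × 100% = 36.1783%.
Secondary cost = (85.7 − 64.7) / 85.7 × 100% = 24.5041%.
Total = 36.1783% + 24.5041% = 60.6824% ≈ 60.7%.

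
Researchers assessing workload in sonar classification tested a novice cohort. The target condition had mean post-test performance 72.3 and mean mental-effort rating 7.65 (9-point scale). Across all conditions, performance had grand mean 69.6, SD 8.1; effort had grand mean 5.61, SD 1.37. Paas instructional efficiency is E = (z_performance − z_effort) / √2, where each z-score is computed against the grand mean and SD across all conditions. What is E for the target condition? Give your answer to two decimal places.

z_performance = (72.3 − 69.6) / 8.1 = 2.7000 / 8.1 = 0.3333.
z_effort = (7.65 − 5.61) / 1.37 = 2.0400 / 1.37 = 1.4891.
z_P − z_E = 0.3333 − 1.4891 = -1.1558.
E = -1.1558 / √2 = -1.1558 / 1.41421 = -0.8173 ≈ -0.82.

-0.82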